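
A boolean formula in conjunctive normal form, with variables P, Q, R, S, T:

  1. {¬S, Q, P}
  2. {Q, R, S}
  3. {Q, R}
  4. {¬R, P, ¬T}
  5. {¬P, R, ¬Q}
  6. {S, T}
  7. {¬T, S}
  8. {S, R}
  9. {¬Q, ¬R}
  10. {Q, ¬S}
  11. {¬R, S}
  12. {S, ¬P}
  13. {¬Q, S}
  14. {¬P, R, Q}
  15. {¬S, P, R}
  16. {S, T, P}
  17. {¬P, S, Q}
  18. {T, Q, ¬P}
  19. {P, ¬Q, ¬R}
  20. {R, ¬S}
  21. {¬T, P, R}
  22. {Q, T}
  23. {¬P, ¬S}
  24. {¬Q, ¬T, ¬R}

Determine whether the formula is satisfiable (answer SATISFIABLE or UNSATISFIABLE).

UNSATISFIABLE

S = True:
  propagation gives Q=True, R=False; an empty clause results — contradiction.
S = False:
  propagation gives T=True; an empty clause results — contradiction.
Every branch closes, so no satisfying assignment exists.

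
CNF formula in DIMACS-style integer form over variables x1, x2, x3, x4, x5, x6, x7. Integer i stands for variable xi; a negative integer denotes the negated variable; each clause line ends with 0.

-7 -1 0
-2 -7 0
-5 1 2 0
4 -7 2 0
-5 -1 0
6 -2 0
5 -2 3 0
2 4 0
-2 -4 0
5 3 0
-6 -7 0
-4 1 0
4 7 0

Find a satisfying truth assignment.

Pure literal: x3 appears only positively; assign x3 = True.
Branch on x1: take x1 = True.
  then x7 is forced to False.
  then x5 is forced to False.
  then x4 is forced to True.
  then x2 is forced to False.
x6 is now unconstrained; take x6 = True.
Every clause has at least one true literal under this assignment.

x1 = True, x2 = False, x3 = True, x4 = True, x5 = False, x6 = True, x7 = False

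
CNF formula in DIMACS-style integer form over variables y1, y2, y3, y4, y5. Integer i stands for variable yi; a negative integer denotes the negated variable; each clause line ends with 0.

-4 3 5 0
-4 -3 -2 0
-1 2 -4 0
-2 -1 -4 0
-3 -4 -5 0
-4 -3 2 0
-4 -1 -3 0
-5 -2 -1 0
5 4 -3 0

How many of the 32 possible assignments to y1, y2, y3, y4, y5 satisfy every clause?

Case analysis on y4 and y3:
  y4=T, y3=T: a clause becomes empty — 0.
  y4=T, y3=F: remaining (y1,y2,y5) ∈ {(F,F,T); (F,T,T)} — 2.
  y4=F, y3=T: remaining (y1,y2,y5) ∈ {(F,F,T); (F,T,T); (T,F,T)} — 3.
  y4=F, y3=F: 7 of the 8 assignments to (y1,y2,y5) work.
Total: 0 + 2 + 3 + 7 = 12.

12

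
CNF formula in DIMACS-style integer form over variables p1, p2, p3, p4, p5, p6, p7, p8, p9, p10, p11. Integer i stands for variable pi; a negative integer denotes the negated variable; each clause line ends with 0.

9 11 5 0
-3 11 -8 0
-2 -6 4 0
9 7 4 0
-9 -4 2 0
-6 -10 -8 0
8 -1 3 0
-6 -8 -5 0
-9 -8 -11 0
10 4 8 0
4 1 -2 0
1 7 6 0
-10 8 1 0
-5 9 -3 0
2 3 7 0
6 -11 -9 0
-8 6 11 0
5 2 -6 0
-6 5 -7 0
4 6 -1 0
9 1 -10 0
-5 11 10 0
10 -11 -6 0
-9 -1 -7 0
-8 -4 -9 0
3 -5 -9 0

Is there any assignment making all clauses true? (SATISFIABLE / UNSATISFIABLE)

SATISFIABLE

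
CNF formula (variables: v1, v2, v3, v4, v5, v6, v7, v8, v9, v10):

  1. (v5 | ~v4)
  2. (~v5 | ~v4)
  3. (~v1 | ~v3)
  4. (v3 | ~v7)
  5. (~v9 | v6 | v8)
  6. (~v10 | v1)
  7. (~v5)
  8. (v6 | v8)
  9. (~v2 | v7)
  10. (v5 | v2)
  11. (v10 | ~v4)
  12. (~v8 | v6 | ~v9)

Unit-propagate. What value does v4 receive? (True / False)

(~v5) stands alone — v5 = False.
(~v4 | v5): since v5 = False, the clause reduces to (~v4). v4 = False.

False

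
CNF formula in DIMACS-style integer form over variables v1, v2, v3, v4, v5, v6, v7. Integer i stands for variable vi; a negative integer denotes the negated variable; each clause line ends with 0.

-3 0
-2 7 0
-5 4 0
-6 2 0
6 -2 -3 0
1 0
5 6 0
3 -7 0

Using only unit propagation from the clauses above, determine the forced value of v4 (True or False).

True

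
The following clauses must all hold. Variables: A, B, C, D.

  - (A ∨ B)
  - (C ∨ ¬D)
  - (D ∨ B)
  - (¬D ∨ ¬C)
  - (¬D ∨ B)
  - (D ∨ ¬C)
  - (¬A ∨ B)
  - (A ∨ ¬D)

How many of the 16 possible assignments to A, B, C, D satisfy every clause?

2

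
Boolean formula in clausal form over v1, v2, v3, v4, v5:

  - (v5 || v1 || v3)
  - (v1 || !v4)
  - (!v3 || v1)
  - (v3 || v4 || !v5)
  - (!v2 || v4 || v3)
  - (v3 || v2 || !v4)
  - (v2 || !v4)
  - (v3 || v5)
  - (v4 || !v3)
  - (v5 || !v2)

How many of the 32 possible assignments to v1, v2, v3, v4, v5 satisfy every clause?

2

The models are:
  v1=1 v2=1 v3=0 v4=1 v5=1
  v1=1 v2=1 v3=1 v4=1 v5=1
That's 2 in total.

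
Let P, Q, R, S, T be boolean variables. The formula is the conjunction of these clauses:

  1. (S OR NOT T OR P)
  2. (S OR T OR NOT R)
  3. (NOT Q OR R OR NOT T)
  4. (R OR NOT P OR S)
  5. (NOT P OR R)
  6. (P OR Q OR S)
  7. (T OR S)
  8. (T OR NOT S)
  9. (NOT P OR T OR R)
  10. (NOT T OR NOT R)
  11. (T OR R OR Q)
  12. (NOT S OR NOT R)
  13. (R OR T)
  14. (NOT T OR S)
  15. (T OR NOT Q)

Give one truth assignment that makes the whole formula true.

P=F, Q=F, R=F, S=T, T=T

Try P = False.
For the remaining variables, Q = False, R = False, S = True, T = True works.
Every clause has at least one true literal under this assignment.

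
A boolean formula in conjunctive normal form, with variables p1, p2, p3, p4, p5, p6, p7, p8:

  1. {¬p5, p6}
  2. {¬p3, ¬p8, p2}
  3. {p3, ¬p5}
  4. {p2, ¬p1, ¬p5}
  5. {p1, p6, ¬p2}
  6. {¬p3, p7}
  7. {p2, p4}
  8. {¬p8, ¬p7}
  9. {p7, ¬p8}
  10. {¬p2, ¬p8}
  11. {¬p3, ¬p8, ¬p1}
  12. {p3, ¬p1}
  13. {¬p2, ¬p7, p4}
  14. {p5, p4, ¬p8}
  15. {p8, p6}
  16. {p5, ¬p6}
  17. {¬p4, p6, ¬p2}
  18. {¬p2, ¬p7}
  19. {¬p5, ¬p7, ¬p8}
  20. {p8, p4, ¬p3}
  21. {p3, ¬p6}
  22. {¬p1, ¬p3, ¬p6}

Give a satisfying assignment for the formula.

p1 = 0, p2 = 0, p3 = 1, p4 = 1, p5 = 1, p6 = 1, p7 = 1, p8 = 0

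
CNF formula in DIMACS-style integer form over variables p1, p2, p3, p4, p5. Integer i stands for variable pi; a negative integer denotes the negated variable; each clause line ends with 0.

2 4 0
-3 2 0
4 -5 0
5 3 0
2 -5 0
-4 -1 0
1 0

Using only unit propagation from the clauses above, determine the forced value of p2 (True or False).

(p1) stands alone — p1 = True.
From (~p4 | ~p1) and p1 = True: p4 = False.
(p4 | p2) with p4 = False leaves only p2, so p2 = True.

True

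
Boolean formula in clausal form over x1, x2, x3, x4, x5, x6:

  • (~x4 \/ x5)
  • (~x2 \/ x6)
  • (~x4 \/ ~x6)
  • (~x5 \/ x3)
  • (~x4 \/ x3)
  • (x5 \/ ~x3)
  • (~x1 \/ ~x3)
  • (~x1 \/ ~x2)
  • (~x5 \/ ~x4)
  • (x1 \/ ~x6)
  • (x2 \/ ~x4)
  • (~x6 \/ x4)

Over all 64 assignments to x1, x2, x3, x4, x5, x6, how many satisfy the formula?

3

The models are:
  x1=F x2=F x3=F x4=F x5=F x6=F
  x1=F x2=F x3=T x4=F x5=T x6=F
  x1=T x2=F x3=F x4=F x5=F x6=F
Count: 3.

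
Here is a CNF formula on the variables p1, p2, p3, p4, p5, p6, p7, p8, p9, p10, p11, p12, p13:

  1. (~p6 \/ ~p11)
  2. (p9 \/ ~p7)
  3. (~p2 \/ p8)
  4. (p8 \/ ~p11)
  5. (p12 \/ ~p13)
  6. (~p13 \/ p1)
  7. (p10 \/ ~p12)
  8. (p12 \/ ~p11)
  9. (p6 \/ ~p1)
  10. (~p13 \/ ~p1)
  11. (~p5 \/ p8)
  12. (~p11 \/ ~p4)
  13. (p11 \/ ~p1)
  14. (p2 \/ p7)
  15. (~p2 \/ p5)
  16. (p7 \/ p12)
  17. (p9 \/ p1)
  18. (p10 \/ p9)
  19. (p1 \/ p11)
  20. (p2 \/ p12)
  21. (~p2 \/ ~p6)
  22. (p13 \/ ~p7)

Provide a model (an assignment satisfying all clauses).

p1=F  p2=T  p3=F  p4=F  p5=T  p6=F  p7=F  p8=T  p9=T  p10=T  p11=T  p12=T  p13=F

Check each clause:
  1. (~p6 \/ ~p11) — ~p6 is true.
  2. (~p7 \/ p9) — p9 is true.
  3. (~p2 \/ p8) — p8 is true.
  4. (p8 \/ ~p11) — p8 is true.
  5. (~p13 \/ p12) — ~p13 is true.
  6. (p1 \/ ~p13) — ~p13 is true.
  7. (p10 \/ ~p12) — p10 is true.
  8. (p12 \/ ~p11) — p12 is true.
  9. (p6 \/ ~p1) — ~p1 is true.
  10. (~p13 \/ ~p1) — ~p13 is true.
  11. (p8 \/ ~p5) — p8 is true.
  12. (~p11 \/ ~p4) — ~p4 is true.
  13. (p11 \/ ~p1) — p11 is true.
  14. (p2 \/ p7) — p2 is true.
  15. (p5 \/ ~p2) — p5 is true.
  16. (p12 \/ p7) — p12 is true.
  17. (p9 \/ p1) — p9 is true.
  18. (p9 \/ p10) — p9 is true.
  19. (p11 \/ p1) — p11 is true.
  20. (p2 \/ p12) — p2 is true.
  21. (~p2 \/ ~p6) — ~p6 is true.
  22. (~p7 \/ p13) — ~p7 is true.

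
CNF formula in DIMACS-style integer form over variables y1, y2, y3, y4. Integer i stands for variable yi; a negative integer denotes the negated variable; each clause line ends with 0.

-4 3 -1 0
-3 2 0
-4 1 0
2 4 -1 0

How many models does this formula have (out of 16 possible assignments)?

6

The models are:
  y1=0 y2=0 y3=0 y4=0
  y1=0 y2=1 y3=0 y4=0
  y1=0 y2=1 y3=1 y4=0
  y1=1 y2=1 y3=0 y4=0
  y1=1 y2=1 y3=1 y4=0
  y1=1 y2=1 y3=1 y4=1
That's 6 in total.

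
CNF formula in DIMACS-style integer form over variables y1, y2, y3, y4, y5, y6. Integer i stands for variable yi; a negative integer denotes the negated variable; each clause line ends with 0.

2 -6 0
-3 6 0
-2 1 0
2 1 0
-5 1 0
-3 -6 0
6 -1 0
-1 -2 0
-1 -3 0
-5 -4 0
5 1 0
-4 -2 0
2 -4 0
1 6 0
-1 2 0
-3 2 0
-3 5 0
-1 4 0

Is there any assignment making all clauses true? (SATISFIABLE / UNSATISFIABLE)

y1 = True:
  propagation gives y6=True, y2=True; an empty clause results — contradiction.
y1 = False:
  propagation gives y2=False; an empty clause results — contradiction.
Every branch closes, so no satisfying assignment exists.

UNSATISFIABLE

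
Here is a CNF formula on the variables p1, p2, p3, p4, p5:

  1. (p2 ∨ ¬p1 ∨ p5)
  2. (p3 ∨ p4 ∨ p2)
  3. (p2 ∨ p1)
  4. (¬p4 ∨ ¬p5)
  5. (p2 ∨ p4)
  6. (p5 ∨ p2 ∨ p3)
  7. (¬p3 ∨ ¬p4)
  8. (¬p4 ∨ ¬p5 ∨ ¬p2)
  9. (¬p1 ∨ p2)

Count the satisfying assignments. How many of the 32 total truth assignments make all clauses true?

10

Case analysis on p2 and p4:
  p2=T, p4=T: remaining (p1,p3,p5) ∈ {(F,F,F); (T,F,F)} — 2.
  p2=T, p4=F: p1, p3, p5 free → 2^3 = 8.
  p2=F, p4=T: a clause becomes empty — 0.
  p2=F, p4=F: a clause becomes empty — 0.
Total: 2 + 8 + 0 + 0 = 10.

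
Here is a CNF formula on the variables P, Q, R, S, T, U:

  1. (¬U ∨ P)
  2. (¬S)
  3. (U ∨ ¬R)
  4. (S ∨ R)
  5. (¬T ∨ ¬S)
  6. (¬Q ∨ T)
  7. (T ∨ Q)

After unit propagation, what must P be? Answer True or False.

True

(¬S) stands alone — S = False.
(S ∨ R) with S = False leaves only R, so R = True.
From (¬R ∨ U) and R = True: U = True.
From (P ∨ ¬U) and U = True: P = True.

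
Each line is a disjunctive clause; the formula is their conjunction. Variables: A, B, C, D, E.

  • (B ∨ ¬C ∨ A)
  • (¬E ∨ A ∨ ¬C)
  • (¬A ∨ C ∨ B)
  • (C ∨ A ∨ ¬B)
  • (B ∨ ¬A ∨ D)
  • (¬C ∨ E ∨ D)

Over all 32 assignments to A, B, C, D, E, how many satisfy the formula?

14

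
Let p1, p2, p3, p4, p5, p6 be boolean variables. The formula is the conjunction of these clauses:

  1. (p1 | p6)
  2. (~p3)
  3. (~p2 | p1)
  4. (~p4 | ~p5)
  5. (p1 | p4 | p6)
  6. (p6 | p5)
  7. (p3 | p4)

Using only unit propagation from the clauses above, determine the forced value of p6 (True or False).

True

(~p3) is a unit clause: p3 = False.
(p3 | p4): since p3 = False, the clause reduces to (p4). p4 = True.
In (~p5 | ~p4), ~p4 is now false; ~p5 must hold, so p5 = False.
(p5 | p6): since p5 = False, the clause reduces to (p6). p6 = True.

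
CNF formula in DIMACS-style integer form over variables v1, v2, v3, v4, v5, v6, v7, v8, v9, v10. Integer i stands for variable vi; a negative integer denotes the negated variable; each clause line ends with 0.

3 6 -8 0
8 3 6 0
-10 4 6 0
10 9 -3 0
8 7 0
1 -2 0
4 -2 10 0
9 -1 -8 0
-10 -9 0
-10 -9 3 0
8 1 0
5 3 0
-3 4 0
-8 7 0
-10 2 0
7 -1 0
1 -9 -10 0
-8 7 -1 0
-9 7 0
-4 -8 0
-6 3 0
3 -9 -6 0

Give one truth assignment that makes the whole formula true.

Pure literal: v7 appears only positively; assign v7 = True.
Try v1 = True.
Try v2 = True.
Try v3 = True.
  then v4 is forced to True.
  then v8 is forced to False.
For the remaining variables, v5 = False, v6 = False, v9 = False, v10 = True works.
Every clause has at least one true literal under this assignment.
Check each clause:
  1. (v6 \/ ~v8 \/ v3) — ~v8 is true.
  2. (v6 \/ v3 \/ v8) — v3 is true.
  3. (v6 \/ ~v10 \/ v4) — v4 is true.
  4. (~v3 \/ v9 \/ v10) — v10 is true.
  5. (v7 \/ v8) — v7 is true.
  6. (v1 \/ ~v2) — v1 is true.
  7. (~v2 \/ v10 \/ v4) — v10 is true.
  8. (v9 \/ ~v8 \/ ~v1) — ~v8 is true.
  9. (~v10 \/ ~v9) — ~v9 is true.
  10. (~v9 \/ v3 \/ ~v10) — v3 is true.
  11. (v1 \/ v8) — v1 is true.
  12. (v5 \/ v3) — v3 is true.
  13. (v4 \/ ~v3) — v4 is true.
  14. (v7 \/ ~v8) — ~v8 is true.
  15. (v2 \/ ~v10) — v2 is true.
  16. (~v1 \/ v7) — v7 is true.
  17. (v1 \/ ~v9 \/ ~v10) — v1 is true.
  18. (v7 \/ ~v1 \/ ~v8) — ~v8 is true.
  19. (~v9 \/ v7) — ~v9 is true.
  20. (~v8 \/ ~v4) — ~v8 is true.
  21. (~v6 \/ v3) — ~v6 is true.
  22. (~v6 \/ v3 \/ ~v9) — ~v6 is true.

v1 = True, v2 = True, v3 = True, v4 = True, v5 = False, v6 = False, v7 = True, v8 = False, v9 = False, v10 = True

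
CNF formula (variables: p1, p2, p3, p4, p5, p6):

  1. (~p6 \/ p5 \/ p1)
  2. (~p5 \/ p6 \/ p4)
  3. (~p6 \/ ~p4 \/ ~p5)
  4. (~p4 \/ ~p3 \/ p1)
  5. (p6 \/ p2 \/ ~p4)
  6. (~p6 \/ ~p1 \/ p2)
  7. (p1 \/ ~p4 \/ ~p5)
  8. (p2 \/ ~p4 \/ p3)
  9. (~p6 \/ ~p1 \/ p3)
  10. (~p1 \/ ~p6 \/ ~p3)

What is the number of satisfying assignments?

17

Case analysis on p6 and p1:
  p6=1, p1=1: a clause becomes empty — 0.
  p6=1, p1=0: remaining (p2,p3,p4,p5) ∈ {(0,0,0,1); (0,1,0,1); (1,0,0,1); (1,1,0,1)} — 4.
  p6=0, p1=1: p3 free; 4 ways for (p2,p4,p5) × 2^1 = 8.
  p6=0, p1=0: 5 of the 16 assignments to (p2,p3,p4,p5) work.
Total: 0 + 4 + 8 + 5 = 17.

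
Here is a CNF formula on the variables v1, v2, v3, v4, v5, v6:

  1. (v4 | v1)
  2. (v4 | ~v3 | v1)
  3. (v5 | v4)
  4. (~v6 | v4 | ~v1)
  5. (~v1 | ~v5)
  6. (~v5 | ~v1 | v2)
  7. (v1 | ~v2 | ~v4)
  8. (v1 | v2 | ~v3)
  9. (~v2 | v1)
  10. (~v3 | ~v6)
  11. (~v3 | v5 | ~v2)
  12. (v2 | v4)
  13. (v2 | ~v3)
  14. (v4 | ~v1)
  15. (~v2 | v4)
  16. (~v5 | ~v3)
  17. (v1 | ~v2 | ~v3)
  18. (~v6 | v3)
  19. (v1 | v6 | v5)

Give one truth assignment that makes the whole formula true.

v1 = T, v2 = F, v3 = F, v4 = T, v5 = F, v6 = F

Check each clause:
  1. (v4 | v1) — v1 is true.
  2. (~v3 | v4 | v1) — v1 is true.
  3. (v4 | v5) — v4 is true.
  4. (~v1 | v4 | ~v6) — ~v6 is true.
  5. (~v1 | ~v5) — ~v5 is true.
  6. (v2 | ~v5 | ~v1) — ~v5 is true.
  7. (v1 | ~v2 | ~v4) — v1 is true.
  8. (v1 | v2 | ~v3) — v1 is true.
  9. (v1 | ~v2) — v1 is true.
  10. (~v3 | ~v6) — ~v6 is true.
  11. (v5 | ~v2 | ~v3) — ~v3 is true.
  12. (v2 | v4) — v4 is true.
  13. (v2 | ~v3) — ~v3 is true.
  14. (v4 | ~v1) — v4 is true.
  15. (~v2 | v4) — v4 is true.
  16. (~v5 | ~v3) — ~v5 is true.
  17. (~v2 | ~v3 | v1) — v1 is true.
  18. (~v6 | v3) — ~v6 is true.
  19. (v1 | v6 | v5) — v1 is true.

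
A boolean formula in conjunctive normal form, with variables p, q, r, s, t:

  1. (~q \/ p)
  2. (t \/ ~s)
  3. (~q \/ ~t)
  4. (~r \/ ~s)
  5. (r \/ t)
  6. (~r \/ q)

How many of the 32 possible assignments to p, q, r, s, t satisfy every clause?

Satisfying assignments:
  p=F q=F r=F s=F t=T
  p=F q=F r=F s=T t=T
  p=T q=F r=F s=F t=T
  p=T q=F r=F s=T t=T
  p=T q=T r=T s=F t=F
Count: 5.

5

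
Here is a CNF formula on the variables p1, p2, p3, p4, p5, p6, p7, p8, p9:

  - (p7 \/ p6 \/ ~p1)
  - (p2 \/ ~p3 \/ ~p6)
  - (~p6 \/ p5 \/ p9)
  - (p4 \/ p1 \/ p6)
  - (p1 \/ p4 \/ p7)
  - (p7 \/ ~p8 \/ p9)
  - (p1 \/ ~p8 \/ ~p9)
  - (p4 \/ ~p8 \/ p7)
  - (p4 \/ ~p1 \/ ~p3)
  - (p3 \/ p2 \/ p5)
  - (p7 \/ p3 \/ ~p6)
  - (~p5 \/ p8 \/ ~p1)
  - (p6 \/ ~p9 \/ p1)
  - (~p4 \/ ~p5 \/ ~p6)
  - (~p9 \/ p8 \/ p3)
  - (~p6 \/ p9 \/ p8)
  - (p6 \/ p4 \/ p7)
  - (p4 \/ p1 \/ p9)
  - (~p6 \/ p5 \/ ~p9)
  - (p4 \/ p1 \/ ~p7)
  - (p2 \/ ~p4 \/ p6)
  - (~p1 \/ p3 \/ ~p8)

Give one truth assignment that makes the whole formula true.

p1=F  p2=T  p3=T  p4=T  p5=T  p6=F  p7=F  p8=F  p9=F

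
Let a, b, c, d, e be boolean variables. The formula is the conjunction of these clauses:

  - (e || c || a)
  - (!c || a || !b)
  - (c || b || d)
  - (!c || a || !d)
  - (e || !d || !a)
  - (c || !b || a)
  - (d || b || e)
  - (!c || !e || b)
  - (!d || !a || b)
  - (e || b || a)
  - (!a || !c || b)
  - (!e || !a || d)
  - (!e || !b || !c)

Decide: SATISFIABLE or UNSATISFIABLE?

Set a = False and propagate.
Set b = False and propagate.
  then e is forced to True.
  then c is forced to False.
  then d is forced to True.
So a = F, b = F, c = F, d = T, e = T is a satisfying assignment.

SATISFIABLE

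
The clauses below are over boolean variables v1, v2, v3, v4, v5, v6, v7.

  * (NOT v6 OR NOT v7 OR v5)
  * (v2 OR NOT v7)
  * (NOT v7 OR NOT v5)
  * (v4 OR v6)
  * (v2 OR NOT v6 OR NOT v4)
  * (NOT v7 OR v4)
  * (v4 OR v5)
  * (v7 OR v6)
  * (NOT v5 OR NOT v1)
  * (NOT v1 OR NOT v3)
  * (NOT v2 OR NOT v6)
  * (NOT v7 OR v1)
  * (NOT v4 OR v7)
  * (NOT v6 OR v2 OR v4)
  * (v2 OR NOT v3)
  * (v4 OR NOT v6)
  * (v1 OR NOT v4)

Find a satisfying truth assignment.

v1=T, v2=T, v3=F, v4=T, v5=F, v6=F, v7=T

Check each clause:
  1. (NOT v7 OR NOT v6 OR v5) — NOT v6 is true.
  2. (v2 OR NOT v7) — v2 is true.
  3. (NOT v7 OR NOT v5) — NOT v5 is true.
  4. (v4 OR v6) — v4 is true.
  5. (NOT v6 OR NOT v4 OR v2) — NOT v6 is true.
  6. (NOT v7 OR v4) — v4 is true.
  7. (v4 OR v5) — v4 is true.
  8. (v7 OR v6) — v7 is true.
  9. (NOT v1 OR NOT v5) — NOT v5 is true.
  10. (NOT v3 OR NOT v1) — NOT v3 is true.
  11. (NOT v2 OR NOT v6) — NOT v6 is true.
  12. (v1 OR NOT v7) — v1 is true.
  13. (NOT v4 OR v7) — v7 is true.
  14. (v2 OR v4 OR NOT v6) — v2 is true.
  15. (v2 OR NOT v3) — v2 is true.
  16. (NOT v6 OR v4) — NOT v6 is true.
  17. (NOT v4 OR v1) — v1 is true.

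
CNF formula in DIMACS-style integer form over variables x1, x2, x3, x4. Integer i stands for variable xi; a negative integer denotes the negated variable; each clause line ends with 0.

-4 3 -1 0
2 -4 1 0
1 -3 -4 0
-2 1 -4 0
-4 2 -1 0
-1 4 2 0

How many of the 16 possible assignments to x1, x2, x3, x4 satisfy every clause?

The models are:
  x1=F x2=F x3=F x4=F
  x1=F x2=F x3=T x4=F
  x1=F x2=T x3=F x4=F
  x1=F x2=T x3=T x4=F
  x1=T x2=T x3=F x4=F
  x1=T x2=T x3=T x4=F
  x1=T x2=T x3=T x4=T
Count: 7.

7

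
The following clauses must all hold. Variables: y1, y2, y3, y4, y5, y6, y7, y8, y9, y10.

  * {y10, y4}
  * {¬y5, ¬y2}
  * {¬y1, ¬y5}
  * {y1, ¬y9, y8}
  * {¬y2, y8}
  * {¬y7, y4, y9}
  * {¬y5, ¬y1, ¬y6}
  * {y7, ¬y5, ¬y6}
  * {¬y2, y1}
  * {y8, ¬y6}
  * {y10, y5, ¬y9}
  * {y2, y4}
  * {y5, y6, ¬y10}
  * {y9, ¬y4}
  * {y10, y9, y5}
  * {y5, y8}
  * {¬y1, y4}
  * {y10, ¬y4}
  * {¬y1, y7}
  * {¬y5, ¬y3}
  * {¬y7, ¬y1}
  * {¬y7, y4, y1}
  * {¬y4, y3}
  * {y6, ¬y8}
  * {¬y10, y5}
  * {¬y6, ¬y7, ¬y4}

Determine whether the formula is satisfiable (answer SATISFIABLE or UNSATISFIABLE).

y5 = True:
  propagation gives y2=False, y1=False, y4=True, y9=True; an empty clause results — contradiction.
y5 = False:
  propagation gives y8=True, y6=True, y10=False, y4=True; an empty clause results — contradiction.
Every branch closes, so no satisfying assignment exists.

UNSATISFIABLE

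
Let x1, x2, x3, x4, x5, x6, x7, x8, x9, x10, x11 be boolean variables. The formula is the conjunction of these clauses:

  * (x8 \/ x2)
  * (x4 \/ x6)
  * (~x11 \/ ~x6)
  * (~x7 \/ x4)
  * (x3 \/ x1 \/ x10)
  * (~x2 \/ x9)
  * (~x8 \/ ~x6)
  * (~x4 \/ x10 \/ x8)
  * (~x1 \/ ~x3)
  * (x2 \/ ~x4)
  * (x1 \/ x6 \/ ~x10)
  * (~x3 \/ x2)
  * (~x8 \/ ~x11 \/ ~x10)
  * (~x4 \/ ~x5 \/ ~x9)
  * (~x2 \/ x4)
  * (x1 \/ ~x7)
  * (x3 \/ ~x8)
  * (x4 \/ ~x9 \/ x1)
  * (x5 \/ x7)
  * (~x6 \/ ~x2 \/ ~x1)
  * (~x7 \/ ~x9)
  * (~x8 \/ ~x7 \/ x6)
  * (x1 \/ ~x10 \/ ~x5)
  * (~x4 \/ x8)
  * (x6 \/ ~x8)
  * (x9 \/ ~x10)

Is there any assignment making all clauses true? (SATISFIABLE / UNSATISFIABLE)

UNSATISFIABLE

x4 = True:
  propagation gives x2=True, x9=True, x5=False, x7=True; an empty clause results — contradiction.
x4 = False:
  propagation gives x6=True, x11=False, x7=False, x8=False; an empty clause results — contradiction.
Every branch closes, so no satisfying assignment exists.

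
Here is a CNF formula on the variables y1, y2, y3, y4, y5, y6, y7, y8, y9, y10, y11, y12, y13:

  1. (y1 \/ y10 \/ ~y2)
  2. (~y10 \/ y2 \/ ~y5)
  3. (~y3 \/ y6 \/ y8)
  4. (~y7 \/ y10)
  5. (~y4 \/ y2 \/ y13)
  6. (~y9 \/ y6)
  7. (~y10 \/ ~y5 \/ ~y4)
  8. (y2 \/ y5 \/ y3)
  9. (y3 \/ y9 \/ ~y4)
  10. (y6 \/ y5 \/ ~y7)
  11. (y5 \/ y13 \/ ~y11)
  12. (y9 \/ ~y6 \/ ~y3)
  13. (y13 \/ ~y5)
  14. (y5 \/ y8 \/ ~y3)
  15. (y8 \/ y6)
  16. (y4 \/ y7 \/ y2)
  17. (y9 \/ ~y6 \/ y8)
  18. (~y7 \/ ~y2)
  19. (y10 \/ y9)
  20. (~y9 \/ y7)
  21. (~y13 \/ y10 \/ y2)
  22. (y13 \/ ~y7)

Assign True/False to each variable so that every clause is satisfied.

y1=0  y2=1  y3=0  y4=0  y5=0  y6=1  y7=0  y8=1  y9=0  y10=1  y11=0  y12=0  y13=0

Check each clause:
  1. (y10 \/ ~y2 \/ y1) — y10 is true.
  2. (y2 \/ ~y5 \/ ~y10) — y2 is true.
  3. (y8 \/ y6 \/ ~y3) — y8 is true.
  4. (y10 \/ ~y7) — ~y7 is true.
  5. (y13 \/ y2 \/ ~y4) — y2 is true.
  6. (y6 \/ ~y9) — y6 is true.
  7. (~y10 \/ ~y5 \/ ~y4) — ~y5 is true.
  8. (y5 \/ y3 \/ y2) — y2 is true.
  9. (y3 \/ ~y4 \/ y9) — ~y4 is true.
  10. (y6 \/ y5 \/ ~y7) — ~y7 is true.
  11. (y13 \/ ~y11 \/ y5) — ~y11 is true.
  12. (y9 \/ ~y6 \/ ~y3) — ~y3 is true.
  13. (~y5 \/ y13) — ~y5 is true.
  14. (y8 \/ y5 \/ ~y3) — y8 is true.
  15. (y6 \/ y8) — y8 is true.
  16. (y2 \/ y4 \/ y7) — y2 is true.
  17. (y9 \/ y8 \/ ~y6) — y8 is true.
  18. (~y2 \/ ~y7) — ~y7 is true.
  19. (y10 \/ y9) — y10 is true.
  20. (~y9 \/ y7) — ~y9 is true.
  21. (y2 \/ ~y13 \/ y10) — y10 is true.
  22. (y13 \/ ~y7) — ~y7 is true.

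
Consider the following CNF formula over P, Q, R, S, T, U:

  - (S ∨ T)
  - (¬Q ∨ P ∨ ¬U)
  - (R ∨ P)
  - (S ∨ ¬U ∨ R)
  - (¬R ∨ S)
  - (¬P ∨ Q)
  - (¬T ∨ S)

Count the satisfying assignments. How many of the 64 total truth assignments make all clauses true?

14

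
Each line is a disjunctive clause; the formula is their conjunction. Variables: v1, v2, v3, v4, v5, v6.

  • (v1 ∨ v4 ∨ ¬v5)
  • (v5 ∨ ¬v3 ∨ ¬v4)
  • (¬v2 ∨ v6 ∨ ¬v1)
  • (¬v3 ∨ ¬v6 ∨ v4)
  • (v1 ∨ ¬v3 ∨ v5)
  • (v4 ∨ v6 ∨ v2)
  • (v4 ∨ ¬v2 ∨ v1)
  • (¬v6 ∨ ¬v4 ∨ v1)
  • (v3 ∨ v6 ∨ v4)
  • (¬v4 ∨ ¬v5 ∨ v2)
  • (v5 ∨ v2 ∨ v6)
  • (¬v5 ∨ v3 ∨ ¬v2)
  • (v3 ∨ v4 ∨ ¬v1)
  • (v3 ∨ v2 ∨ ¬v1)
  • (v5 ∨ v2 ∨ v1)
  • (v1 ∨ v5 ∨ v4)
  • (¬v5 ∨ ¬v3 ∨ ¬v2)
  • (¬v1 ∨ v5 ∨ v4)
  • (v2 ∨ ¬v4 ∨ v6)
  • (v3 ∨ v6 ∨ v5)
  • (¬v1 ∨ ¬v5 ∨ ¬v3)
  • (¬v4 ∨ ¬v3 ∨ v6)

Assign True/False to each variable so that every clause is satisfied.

Branch on v1: take v1 = True.
Try v2 = True.
  then v6 is forced to True.
The remaining clauses are satisfied by v3 = False, v4 = True, v5 = False.

v1=True, v2=True, v3=False, v4=True, v5=False, v6=True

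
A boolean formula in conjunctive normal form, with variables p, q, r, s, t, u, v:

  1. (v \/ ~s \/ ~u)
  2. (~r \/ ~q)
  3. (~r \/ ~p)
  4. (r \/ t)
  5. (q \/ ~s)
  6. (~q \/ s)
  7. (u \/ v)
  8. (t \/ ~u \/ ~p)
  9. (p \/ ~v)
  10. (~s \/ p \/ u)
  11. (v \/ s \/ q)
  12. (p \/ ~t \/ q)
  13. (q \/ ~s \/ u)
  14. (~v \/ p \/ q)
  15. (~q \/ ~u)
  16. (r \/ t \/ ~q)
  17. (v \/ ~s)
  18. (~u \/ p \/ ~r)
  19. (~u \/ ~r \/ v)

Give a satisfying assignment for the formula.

p=True, q=False, r=False, s=False, t=True, u=False, v=True

Try p = True.
  then r is forced to False.
  then t is forced to True.
Try q = False.
  then s is forced to False.
  then v is forced to True.
u is now unconstrained; take u = False.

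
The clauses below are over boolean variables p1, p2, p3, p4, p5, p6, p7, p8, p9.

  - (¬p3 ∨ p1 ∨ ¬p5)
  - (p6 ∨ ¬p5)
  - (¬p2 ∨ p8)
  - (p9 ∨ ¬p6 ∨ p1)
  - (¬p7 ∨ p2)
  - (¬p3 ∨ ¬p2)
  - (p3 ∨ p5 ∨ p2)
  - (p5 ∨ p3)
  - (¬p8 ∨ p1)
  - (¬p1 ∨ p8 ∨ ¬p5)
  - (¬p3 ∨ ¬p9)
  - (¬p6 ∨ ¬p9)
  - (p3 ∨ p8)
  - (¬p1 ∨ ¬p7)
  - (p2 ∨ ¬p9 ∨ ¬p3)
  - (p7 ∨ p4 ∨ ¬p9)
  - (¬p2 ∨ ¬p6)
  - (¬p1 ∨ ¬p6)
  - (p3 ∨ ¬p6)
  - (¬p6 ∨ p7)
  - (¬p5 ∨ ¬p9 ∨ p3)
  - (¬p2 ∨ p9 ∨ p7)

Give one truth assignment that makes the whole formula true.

p1 = 0, p2 = 0, p3 = 1, p4 = 1, p5 = 0, p6 = 0, p7 = 0, p8 = 0, p9 = 0

Pure literal: p4 appears only positively; assign p4 = True.
Set p1 = False and propagate.
  then p8 is forced to False.
  then p2 is forced to False.
  then p7 is forced to False.
  then p3 is forced to True.
  then p5 is forced to False.
  then p9 is forced to False.
  then p6 is forced to False.
Every clause has at least one true literal under this assignment.
Check each clause:
  1. (¬p3 ∨ p1 ∨ ¬p5) — ¬p5 is true.
  2. (p6 ∨ ¬p5) — ¬p5 is true.
  3. (¬p2 ∨ p8) — ¬p2 is true.
  4. (p9 ∨ ¬p6 ∨ p1) — ¬p6 is true.
  5. (¬p7 ∨ p2) — ¬p7 is true.
  6. (¬p2 ∨ ¬p3) — ¬p2 is true.
  7. (p2 ∨ p5 ∨ p3) — p3 is true.
  8. (p5 ∨ p3) — p3 is true.
  9. (¬p8 ∨ p1) — ¬p8 is true.
  10. (p8 ∨ ¬p1 ∨ ¬p5) — ¬p5 is true.
  11. (¬p9 ∨ ¬p3) — ¬p9 is true.
  12. (¬p6 ∨ ¬p9) — ¬p6 is true.
  13. (p3 ∨ p8) — p3 is true.
  14. (¬p7 ∨ ¬p1) — ¬p7 is true.
  15. (¬p3 ∨ p2 ∨ ¬p9) — ¬p9 is true.
  16. (p4 ∨ ¬p9 ∨ p7) — p4 is true.
  17. (¬p6 ∨ ¬p2) — ¬p6 is true.
  18. (¬p1 ∨ ¬p6) — ¬p6 is true.
  19. (¬p6 ∨ p3) — ¬p6 is true.
  20. (¬p6 ∨ p7) — ¬p6 is true.
  21. (¬p5 ∨ p3 ∨ ¬p9) — ¬p5 is true.
  22. (p9 ∨ ¬p2 ∨ p7) — ¬p2 is true.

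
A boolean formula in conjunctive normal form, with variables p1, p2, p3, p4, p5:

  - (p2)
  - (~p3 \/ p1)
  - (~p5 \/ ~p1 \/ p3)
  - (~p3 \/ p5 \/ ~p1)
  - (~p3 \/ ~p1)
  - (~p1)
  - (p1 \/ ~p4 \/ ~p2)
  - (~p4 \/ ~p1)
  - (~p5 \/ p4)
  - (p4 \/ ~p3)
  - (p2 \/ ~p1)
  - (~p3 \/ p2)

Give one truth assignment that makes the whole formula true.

p1 = F, p2 = T, p3 = F, p4 = F, p5 = F

The clause (p2) is unit: p2 must be True.
(~p1) is a unit clause, so p1 = False.
(~p3) is a unit clause, so p3 = False.
The clause (~p4) is unit: p4 must be False.
The clause (~p5) is unit: p5 must be False.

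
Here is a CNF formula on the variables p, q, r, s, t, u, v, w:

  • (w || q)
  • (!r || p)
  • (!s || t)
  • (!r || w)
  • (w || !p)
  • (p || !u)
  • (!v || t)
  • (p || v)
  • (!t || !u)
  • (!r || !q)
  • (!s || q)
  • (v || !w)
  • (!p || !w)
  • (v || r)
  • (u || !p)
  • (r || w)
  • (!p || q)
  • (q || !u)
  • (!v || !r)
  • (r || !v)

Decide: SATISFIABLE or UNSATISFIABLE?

UNSATISFIABLE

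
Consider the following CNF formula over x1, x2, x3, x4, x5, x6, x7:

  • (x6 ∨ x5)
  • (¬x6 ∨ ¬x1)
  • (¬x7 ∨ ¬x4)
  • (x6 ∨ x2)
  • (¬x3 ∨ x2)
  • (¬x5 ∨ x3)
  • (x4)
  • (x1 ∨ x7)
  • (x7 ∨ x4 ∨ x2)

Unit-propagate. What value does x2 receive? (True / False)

(x4) stands alone — x4 = True.
In (¬x7 ∨ ¬x4), ¬x4 is now false; ¬x7 must hold, so x7 = False.
(x7 ∨ x1): since x7 = False, the clause reduces to (x1). x1 = True.
In (¬x6 ∨ ¬x1), ¬x1 is now false; ¬x6 must hold, so x6 = False.
(x5 ∨ x6) with x6 = False leaves only x5, so x5 = True.
(x2 ∨ x6) with x6 = False leaves only x2, so x2 = True.

True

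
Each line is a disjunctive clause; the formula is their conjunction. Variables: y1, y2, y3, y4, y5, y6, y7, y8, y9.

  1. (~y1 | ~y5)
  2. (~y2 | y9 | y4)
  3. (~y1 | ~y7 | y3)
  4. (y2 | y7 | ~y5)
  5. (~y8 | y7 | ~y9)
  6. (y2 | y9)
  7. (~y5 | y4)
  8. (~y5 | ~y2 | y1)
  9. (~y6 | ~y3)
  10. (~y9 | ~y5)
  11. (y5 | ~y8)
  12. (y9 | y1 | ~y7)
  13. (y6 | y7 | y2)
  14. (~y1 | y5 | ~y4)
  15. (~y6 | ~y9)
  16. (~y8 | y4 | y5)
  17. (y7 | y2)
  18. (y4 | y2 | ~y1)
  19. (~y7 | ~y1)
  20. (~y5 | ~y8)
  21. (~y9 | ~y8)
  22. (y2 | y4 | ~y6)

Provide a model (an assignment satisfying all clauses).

Pure literal: y8 appears only negated; assign y8 = False.
Branch on y1: take y1 = False.
For the remaining variables, y2 = True, y3 = True, y4 = True, y5 = False, y6 = False, y7 = True, y9 = True works.
Check each clause:
  1. (~y5 | ~y1) — ~y5 is true.
  2. (~y2 | y4 | y9) — y9 is true.
  3. (~y1 | ~y7 | y3) — y3 is true.
  4. (y7 | ~y5 | y2) — y2 is true.
  5. (~y8 | y7 | ~y9) — ~y8 is true.
  6. (y9 | y2) — y9 is true.
  7. (~y5 | y4) — ~y5 is true.
  8. (~y2 | y1 | ~y5) — ~y5 is true.
  9. (~y3 | ~y6) — ~y6 is true.
  10. (~y5 | ~y9) — ~y5 is true.
  11. (~y8 | y5) — ~y8 is true.
  12. (y1 | ~y7 | y9) — y9 is true.
  13. (y6 | y2 | y7) — y2 is true.
  14. (~y1 | y5 | ~y4) — ~y1 is true.
  15. (~y6 | ~y9) — ~y6 is true.
  16. (~y8 | y4 | y5) — ~y8 is true.
  17. (y2 | y7) — y2 is true.
  18. (y4 | ~y1 | y2) — y2 is true.
  19. (~y7 | ~y1) — ~y1 is true.
  20. (~y8 | ~y5) — ~y8 is true.
  21. (~y9 | ~y8) — ~y8 is true.
  22. (y4 | ~y6 | y2) — y2 is true.

y1 = False  y2 = True  y3 = True  y4 = True  y5 = False  y6 = False  y7 = True  y8 = False  y9 = True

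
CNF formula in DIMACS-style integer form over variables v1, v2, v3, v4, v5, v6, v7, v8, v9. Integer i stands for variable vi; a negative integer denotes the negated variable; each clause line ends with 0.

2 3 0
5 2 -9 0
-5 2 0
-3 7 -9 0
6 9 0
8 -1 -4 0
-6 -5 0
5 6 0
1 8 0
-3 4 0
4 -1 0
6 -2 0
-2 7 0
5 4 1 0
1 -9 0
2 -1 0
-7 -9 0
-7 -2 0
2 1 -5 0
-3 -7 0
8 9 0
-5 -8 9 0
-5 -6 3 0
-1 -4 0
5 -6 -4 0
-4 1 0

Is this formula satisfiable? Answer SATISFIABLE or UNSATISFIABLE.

v1 = True:
  propagation gives v4=True; an empty clause results — contradiction.
v1 = False:
  propagation gives v8=True, v9=False, v6=True, v5=False; an empty clause results — contradiction.
Every branch closes, so no satisfying assignment exists.

UNSATISFIABLE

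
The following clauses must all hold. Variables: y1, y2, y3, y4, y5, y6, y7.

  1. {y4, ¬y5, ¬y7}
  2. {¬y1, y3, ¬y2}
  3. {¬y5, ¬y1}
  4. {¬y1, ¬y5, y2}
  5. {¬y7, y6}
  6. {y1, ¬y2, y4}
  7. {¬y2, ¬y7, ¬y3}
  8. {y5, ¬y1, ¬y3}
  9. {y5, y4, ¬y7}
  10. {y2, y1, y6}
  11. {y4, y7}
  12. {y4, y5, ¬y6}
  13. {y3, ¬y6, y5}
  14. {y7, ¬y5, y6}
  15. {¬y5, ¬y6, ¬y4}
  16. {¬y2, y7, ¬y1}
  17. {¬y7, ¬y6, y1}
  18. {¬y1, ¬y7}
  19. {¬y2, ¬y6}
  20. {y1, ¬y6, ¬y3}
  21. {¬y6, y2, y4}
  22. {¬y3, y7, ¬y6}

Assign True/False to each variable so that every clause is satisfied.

y1=True, y2=False, y3=False, y4=True, y5=False, y6=False, y7=False

Check each clause:
  1. {¬y7, y4, ¬y5} — ¬y7 is true.
  2. {¬y1, ¬y2, y3} — ¬y2 is true.
  3. {¬y5, ¬y1} — ¬y5 is true.
  4. {¬y5, y2, ¬y1} — ¬y5 is true.
  5. {¬y7, y6} — ¬y7 is true.
  6. {y4, ¬y2, y1} — y1 is true.
  7. {¬y7, ¬y3, ¬y2} — ¬y7 is true.
  8. {¬y1, ¬y3, y5} — ¬y3 is true.
  9. {y4, y5, ¬y7} — ¬y7 is true.
  10. {y2, y1, y6} — y1 is true.
  11. {y4, y7} — y4 is true.
  12. {y4, ¬y6, y5} — ¬y6 is true.
  13. {¬y6, y3, y5} — ¬y6 is true.
  14. {¬y5, y7, y6} — ¬y5 is true.
  15. {¬y6, ¬y5, ¬y4} — ¬y6 is true.
  16. {¬y2, y7, ¬y1} — ¬y2 is true.
  17. {¬y6, y1, ¬y7} — ¬y7 is true.
  18. {¬y1, ¬y7} — ¬y7 is true.
  19. {¬y6, ¬y2} — ¬y6 is true.
  20. {¬y6, y1, ¬y3} — y1 is true.
  21. {y2, y4, ¬y6} — ¬y6 is true.
  22. {y7, ¬y6, ¬y3} — ¬y6 is true.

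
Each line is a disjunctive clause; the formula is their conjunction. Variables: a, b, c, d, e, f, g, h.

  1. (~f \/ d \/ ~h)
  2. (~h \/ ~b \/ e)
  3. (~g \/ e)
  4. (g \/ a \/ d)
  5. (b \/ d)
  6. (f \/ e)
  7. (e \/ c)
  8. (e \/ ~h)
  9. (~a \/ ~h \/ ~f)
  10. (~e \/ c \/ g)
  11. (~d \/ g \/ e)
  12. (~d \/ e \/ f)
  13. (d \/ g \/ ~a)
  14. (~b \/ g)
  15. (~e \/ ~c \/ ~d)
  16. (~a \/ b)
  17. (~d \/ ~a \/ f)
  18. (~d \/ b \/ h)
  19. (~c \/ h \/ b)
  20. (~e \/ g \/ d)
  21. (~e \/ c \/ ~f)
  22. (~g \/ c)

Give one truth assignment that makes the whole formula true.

a=0, b=1, c=1, d=0, e=1, f=0, g=1, h=1

Branch on a: take a = False.
Branch on b: take b = True.
  then g is forced to True.
  then e is forced to True.
  then c is forced to True.
  then d is forced to False.
For the remaining variables, f = False, h = True works.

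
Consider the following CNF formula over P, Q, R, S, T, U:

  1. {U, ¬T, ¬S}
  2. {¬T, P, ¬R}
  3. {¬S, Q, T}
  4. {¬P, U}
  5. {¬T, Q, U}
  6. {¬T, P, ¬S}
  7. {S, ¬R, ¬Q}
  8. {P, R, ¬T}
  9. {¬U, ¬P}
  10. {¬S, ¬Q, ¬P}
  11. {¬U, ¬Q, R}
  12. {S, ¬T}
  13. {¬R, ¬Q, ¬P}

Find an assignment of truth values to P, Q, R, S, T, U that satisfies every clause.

Try P = False.
For the remaining variables, Q = False, R = False, S = False, T = False, U = False works.

P = F, Q = F, R = F, S = F, T = F, U = F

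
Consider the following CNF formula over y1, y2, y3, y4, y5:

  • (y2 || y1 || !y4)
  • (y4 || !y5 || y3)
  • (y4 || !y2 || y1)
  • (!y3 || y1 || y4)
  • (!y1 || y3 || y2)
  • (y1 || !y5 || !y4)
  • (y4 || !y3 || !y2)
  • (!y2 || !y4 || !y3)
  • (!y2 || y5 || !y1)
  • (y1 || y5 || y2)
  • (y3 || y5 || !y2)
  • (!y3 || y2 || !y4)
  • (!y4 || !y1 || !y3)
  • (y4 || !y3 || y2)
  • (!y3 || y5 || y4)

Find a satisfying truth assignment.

y1 = True, y2 = True, y3 = False, y4 = True, y5 = True

Check each clause:
  1. (y2 || !y4 || y1) — y1 is true.
  2. (!y5 || y3 || y4) — y4 is true.
  3. (!y2 || y4 || y1) — y1 is true.
  4. (y1 || y4 || !y3) — y1 is true.
  5. (y2 || y3 || !y1) — y2 is true.
  6. (!y4 || y1 || !y5) — y1 is true.
  7. (y4 || !y2 || !y3) — y4 is true.
  8. (!y3 || !y4 || !y2) — !y3 is true.
  9. (!y2 || y5 || !y1) — y5 is true.
  10. (y1 || y2 || y5) — y1 is true.
  11. (y3 || y5 || !y2) — y5 is true.
  12. (!y4 || !y3 || y2) — y2 is true.
  13. (!y3 || !y1 || !y4) — !y3 is true.
  14. (!y3 || y2 || y4) — y2 is true.
  15. (y4 || y5 || !y3) — y5 is true.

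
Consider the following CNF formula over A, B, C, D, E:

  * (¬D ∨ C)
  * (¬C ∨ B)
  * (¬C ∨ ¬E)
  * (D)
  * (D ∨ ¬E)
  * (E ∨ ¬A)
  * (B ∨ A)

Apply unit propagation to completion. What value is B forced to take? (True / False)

True

(D) stands alone — D = True.
In (¬D ∨ C), ¬D is now false; C must hold, so C = True.
(¬C ∨ B): since C = True, the clause reduces to (B). B = True.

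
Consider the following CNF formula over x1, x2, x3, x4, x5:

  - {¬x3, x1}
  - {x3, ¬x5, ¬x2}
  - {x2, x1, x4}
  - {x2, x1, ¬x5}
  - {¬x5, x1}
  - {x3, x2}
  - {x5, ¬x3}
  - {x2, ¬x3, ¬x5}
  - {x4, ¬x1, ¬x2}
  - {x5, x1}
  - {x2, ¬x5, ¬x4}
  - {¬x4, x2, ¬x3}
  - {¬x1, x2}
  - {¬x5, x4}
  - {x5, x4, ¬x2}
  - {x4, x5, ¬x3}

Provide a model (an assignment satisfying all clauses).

x1 = T  x2 = T  x3 = F  x4 = T  x5 = F

Branch on x1: take x1 = True.
  then x2 is forced to True.
  then x4 is forced to True.
Branch on x3: take x3 = False.
  then x5 is forced to False.
Every clause has at least one true literal under this assignment.
Check each clause:
  1. {¬x3, x1} — x1 is true.
  2. {x3, ¬x2, ¬x5} — ¬x5 is true.
  3. {x2, x1, x4} — x1 is true.
  4. {¬x5, x2, x1} — x1 is true.
  5. {¬x5, x1} — x1 is true.
  6. {x2, x3} — x2 is true.
  7. {¬x3, x5} — ¬x3 is true.
  8. {¬x3, ¬x5, x2} — x2 is true.
  9. {¬x1, x4, ¬x2} — x4 is true.
  10. {x5, x1} — x1 is true.
  11. {x2, ¬x4, ¬x5} — x2 is true.
  12. {¬x3, ¬x4, x2} — x2 is true.
  13. {¬x1, x2} — x2 is true.
  14. {¬x5, x4} — ¬x5 is true.
  15. {x5, ¬x2, x4} — x4 is true.
  16. {x4, x5, ¬x3} — x4 is true.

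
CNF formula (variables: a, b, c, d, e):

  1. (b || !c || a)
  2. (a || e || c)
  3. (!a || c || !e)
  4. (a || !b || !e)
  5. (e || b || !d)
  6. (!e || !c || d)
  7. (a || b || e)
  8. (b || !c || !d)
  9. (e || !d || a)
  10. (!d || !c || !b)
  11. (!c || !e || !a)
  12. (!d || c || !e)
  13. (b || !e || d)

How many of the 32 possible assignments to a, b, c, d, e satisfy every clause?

The models are:
  a=F b=T c=T d=F e=F
  a=T b=F c=F d=F e=F
  a=T b=F c=T d=F e=F
  a=T b=T c=F d=F e=F
  a=T b=T c=F d=T e=F
  a=T b=T c=T d=F e=F
Count: 6.

6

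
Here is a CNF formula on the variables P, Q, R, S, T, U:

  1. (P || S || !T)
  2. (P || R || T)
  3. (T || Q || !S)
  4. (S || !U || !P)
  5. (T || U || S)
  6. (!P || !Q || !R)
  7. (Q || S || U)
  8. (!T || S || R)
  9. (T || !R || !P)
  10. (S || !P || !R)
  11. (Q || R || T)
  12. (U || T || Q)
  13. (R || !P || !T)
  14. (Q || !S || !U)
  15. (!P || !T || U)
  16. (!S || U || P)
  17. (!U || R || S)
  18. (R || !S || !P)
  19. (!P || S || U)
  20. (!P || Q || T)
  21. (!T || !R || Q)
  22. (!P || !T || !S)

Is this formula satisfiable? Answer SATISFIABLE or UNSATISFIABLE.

Branch on P: take P = False.
Branch on Q: take Q = True.
The remaining clauses are satisfied by R = False, S = True, T = True, U = True.
So P = False  Q = True  R = False  S = True  T = True  U = True is a satisfying assignment.

SATISFIABLE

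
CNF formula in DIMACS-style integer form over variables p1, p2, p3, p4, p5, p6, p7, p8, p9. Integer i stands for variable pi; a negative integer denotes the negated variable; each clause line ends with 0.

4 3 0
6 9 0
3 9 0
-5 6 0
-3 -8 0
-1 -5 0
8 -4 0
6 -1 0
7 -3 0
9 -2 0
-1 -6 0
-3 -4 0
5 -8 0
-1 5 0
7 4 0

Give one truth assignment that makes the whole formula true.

p1=F, p2=F, p3=T, p4=F, p5=T, p6=T, p7=T, p8=F, p9=F

p1 occurs only negated in the remaining clauses — set p1 = False.
Pure literal: p2 appears only negated; assign p2 = False.
Try p3 = True.
  then p8 is forced to False.
  then p4 is forced to False.
  then p7 is forced to True.
Branch on p5: take p5 = True.
  then p6 is forced to True.
p9 is now unconstrained; take p9 = False.
Check each clause:
  1. (p3 \/ p4) — p3 is true.
  2. (p6 \/ p9) — p6 is true.
  3. (p9 \/ p3) — p3 is true.
  4. (p6 \/ ~p5) — p6 is true.
  5. (~p8 \/ ~p3) — ~p8 is true.
  6. (~p1 \/ ~p5) — ~p1 is true.
  7. (p8 \/ ~p4) — ~p4 is true.
  8. (~p1 \/ p6) — ~p1 is true.
  9. (p7 \/ ~p3) — p7 is true.
  10. (~p2 \/ p9) — ~p2 is true.
  11. (~p1 \/ ~p6) — ~p1 is true.
  12. (~p3 \/ ~p4) — ~p4 is true.
  13. (p5 \/ ~p8) — ~p8 is true.
  14. (~p1 \/ p5) — p5 is true.
  15. (p4 \/ p7) — p7 is true.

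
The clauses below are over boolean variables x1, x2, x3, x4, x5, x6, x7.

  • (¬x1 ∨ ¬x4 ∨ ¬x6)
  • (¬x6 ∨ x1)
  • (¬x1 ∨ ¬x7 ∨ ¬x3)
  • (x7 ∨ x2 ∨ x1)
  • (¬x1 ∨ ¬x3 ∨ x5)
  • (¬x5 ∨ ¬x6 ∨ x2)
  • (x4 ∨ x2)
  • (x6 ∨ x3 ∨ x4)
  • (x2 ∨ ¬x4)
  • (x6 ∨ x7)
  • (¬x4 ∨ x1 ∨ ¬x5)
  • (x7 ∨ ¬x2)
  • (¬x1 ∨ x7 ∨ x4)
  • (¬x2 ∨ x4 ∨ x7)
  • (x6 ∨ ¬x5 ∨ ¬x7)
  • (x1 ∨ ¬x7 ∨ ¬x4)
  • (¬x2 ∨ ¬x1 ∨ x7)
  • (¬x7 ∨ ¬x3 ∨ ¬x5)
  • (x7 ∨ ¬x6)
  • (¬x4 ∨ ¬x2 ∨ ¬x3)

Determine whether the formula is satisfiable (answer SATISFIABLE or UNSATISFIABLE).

Set x1 = True and propagate.
The remaining clauses are satisfied by x2 = True, x3 = False, x4 = False, x5 = False, x6 = True, x7 = True.
Every clause has at least one true literal under this assignment.
So x1=True, x2=True, x3=False, x4=False, x5=False, x6=True, x7=True is a satisfying assignment.

SATISFIABLE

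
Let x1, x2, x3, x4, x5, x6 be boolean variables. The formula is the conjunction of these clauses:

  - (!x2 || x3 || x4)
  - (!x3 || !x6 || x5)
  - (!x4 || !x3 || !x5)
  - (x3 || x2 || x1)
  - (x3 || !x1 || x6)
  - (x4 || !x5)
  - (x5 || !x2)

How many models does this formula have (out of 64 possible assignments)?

Case analysis on x3 and x5:
  x3=T, x5=T: a clause becomes empty — 0.
  x3=T, x5=F: remaining (x1,x2,x4,x6) ∈ {(F,F,F,F); (F,F,T,F); (T,F,F,F); (T,F,T,F)} — 4.
  x3=F, x5=T: remaining (x1,x2,x4,x6) ∈ {(F,T,T,F); (F,T,T,T); (T,F,T,T); (T,T,T,T)} — 4.
  x3=F, x5=F: remaining (x1,x2,x4,x6) ∈ {(T,F,F,T); (T,F,T,T)} — 2.
Total: 0 + 4 + 4 + 2 = 10.

10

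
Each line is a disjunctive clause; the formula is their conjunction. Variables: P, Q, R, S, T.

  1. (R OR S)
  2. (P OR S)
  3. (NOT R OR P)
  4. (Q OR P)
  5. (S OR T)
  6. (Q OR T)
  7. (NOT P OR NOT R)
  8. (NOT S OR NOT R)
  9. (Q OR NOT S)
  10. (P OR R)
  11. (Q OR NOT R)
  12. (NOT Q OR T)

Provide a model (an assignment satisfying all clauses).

Pure literal: T appears only positively; assign T = True.
Try P = True.
  then R is forced to False.
  then S is forced to True.
  then Q is forced to True.
Every clause has at least one true literal under this assignment.

P=T, Q=T, R=F, S=T, T=T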